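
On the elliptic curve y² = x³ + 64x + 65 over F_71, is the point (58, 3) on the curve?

y² = 3² ≡ 9; x³ + 64x + 65 = 198889 ≡ 18 (mod 71). 9 ≠ 18.

no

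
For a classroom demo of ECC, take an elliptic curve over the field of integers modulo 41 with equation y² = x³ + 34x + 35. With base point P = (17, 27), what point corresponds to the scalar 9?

Repeated addition: build up to 9P.
2P: tangent at (17, 27): λ = (3·17² + 34)/(2·27) ≡ 40/13. 13⁻¹ ≡ 19 (mod 41) since 13·19 = 247 ≡ 1, so λ ≡ 40·19 ≡ 22.
  x = λ² - 17 - 17 = 484 - 34 ≡ 40; y = λ·(17 - 40) - 27 ≡ 0. → (40, 0)
3P: (40, 0) + (17, 27). λ = (27 - 0)/(17 - 40) ≡ 27/18 mod 41. 18⁻¹ ≡ 16 (mod 41) since 18·16 = 288 ≡ 1, so λ ≡ 22.
  x = λ² - 40 - 17 = 484 - 57 ≡ 17; y = λ·(40 - 17) - 0 ≡ 14. → (17, 14)
4P: (17, 14) + (17, 27): same x and y₁ ≡ -y₂, so the sum is O.
5P: O + (17, 27) = (17, 27) (identity).
6P: tangent at (17, 27): λ = (3·17² + 34)/(2·27) ≡ 40/13. 13⁻¹ ≡ 19 (mod 41), so λ ≡ 40·19 ≡ 22.
  x = λ² - 17 - 17 = 484 - 34 ≡ 40; y = λ·(17 - 40) - 27 ≡ 0. → (40, 0)
7P: (40, 0) + (17, 27). λ = (27 - 0)/(17 - 40) ≡ 27/18 mod 41. 18⁻¹ ≡ 16 (mod 41), so λ ≡ 22.
  x = λ² - 40 - 17 = 484 - 57 ≡ 17; y = λ·(40 - 17) - 0 ≡ 14. → (17, 14)
8P: (17, 14) + (17, 27): same x and y₁ ≡ -y₂, so the sum is O.
9P: O + (17, 27) = (17, 27) (identity).

(17, 27)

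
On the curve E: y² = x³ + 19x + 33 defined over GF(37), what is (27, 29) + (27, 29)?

(4, 5)

tangent at (27, 29): λ = (3·27² + 19)/(2·29) ≡ 23/21. 21⁻¹ ≡ 30 (mod 37), so λ ≡ 23·30 ≡ 24.
  x = λ² - 27 - 27 = 576 - 54 ≡ 4; y = λ·(27 - 4) - 29 ≡ 5. → (4, 5)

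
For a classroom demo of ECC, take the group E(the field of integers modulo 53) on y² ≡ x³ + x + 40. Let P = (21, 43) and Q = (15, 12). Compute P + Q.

(21, 43) + (15, 12). λ = (12 - 43)/(15 - 21) ≡ 22/47 mod 53. 47⁻¹ ≡ 44 (mod 53), so λ ≡ 14.
  x = λ² - 21 - 15 = 196 - 36 ≡ 1; y = λ·(21 - 1) - 43 ≡ 25. → (1, 25)

(1, 25)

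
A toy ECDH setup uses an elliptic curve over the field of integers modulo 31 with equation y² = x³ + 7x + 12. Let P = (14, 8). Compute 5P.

(16, 29)

Repeated addition: build up to 5P.
2P: tangent at (14, 8): λ = (3·14² + 7)/(2·8) ≡ 6/16. 16⁻¹ ≡ 2 (mod 31), so λ ≡ 6·2 ≡ 12.
  x = λ² - 14 - 14 = 144 - 28 ≡ 23; y = λ·(14 - 23) - 8 ≡ 8. → (23, 8)
3P: (23, 8) + (14, 8). λ = (8 - 8)/(14 - 23) ≡ 0/22 mod 31. 22⁻¹ ≡ 24 (mod 31), so λ ≡ 0.
  x = λ² - 23 - 14 = 0 - 37 ≡ 25; y = λ·(23 - 25) - 8 ≡ 23. → (25, 23)
4P: (25, 23) + (14, 8). λ = (8 - 23)/(14 - 25) ≡ 16/20 mod 31. 20⁻¹ ≡ 14 (mod 31) since 20·14 = 280 ≡ 1, so λ ≡ 7.
  x = λ² - 25 - 14 = 49 - 39 ≡ 10; y = λ·(25 - 10) - 23 ≡ 20. → (10, 20)
5P: (10, 20) + (14, 8). λ = (8 - 20)/(14 - 10) ≡ 19/4 mod 31. 4⁻¹ ≡ 8 (mod 31) since 4·8 = 32 ≡ 1, so λ ≡ 28.
  x = λ² - 10 - 14 = 784 - 24 ≡ 16; y = λ·(10 - 16) - 20 ≡ 29. → (16, 29)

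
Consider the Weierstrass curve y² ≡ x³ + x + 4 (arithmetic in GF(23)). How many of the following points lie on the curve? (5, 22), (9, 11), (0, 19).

1

(5, 22): 22² ≡ 1, rhs ≡ 19 → off.
(9, 11): 11² ≡ 6, rhs ≡ 6 → on.
(0, 19): 19² ≡ 16, rhs ≡ 4 → off.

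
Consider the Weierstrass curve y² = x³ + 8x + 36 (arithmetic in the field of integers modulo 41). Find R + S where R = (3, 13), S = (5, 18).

(29, 4)

(3, 13) + (5, 18). λ = (18 - 13)/(5 - 3) ≡ 5/2 mod 41. 2⁻¹ ≡ 21 (mod 41), so λ ≡ 23.
  x = λ² - 3 - 5 = 529 - 8 ≡ 29; y = λ·(3 - 29) - 13 ≡ 4. → (29, 4)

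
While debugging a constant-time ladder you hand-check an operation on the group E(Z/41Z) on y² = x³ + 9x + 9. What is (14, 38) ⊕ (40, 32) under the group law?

(14, 38) + (40, 32). λ = (32 - 38)/(40 - 14) ≡ 35/26 mod 41. 26⁻¹ ≡ 30 (mod 41), so λ ≡ 25.
  x = λ² - 14 - 40 = 625 - 54 ≡ 38; y = λ·(14 - 38) - 38 ≡ 18. → (38, 18)

(38, 18)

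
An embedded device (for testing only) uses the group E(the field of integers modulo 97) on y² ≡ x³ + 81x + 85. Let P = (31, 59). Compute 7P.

(89, 34)

Repeated addition: build up to 7P.
2P: tangent at (31, 59): λ = (3·31² + 81)/(2·59) ≡ 54/21. 21⁻¹ ≡ 37 (mod 97) since 21·37 = 777 ≡ 1, so λ ≡ 54·37 ≡ 58.
  x = λ² - 31 - 31 = 3364 - 62 ≡ 4; y = λ·(31 - 4) - 59 ≡ 52. → (4, 52)
3P: (4, 52) + (31, 59). λ = (59 - 52)/(31 - 4) ≡ 7/27 mod 97. 27⁻¹ ≡ 18 (mod 97), so λ ≡ 29.
  x = λ² - 4 - 31 = 841 - 35 ≡ 30; y = λ·(4 - 30) - 52 ≡ 67. → (30, 67)
4P: (30, 67) + (31, 59). λ = (59 - 67)/(31 - 30) ≡ 89/1 mod 97. 1⁻¹ ≡ 1 (mod 97) since 1·1 = 1 ≡ 1, so λ ≡ 89.
  x = λ² - 30 - 31 = 7921 - 61 ≡ 3; y = λ·(30 - 3) - 67 ≡ 8. → (3, 8)
5P: (3, 8) + (31, 59). λ = (59 - 8)/(31 - 3) ≡ 51/28 mod 97. 28⁻¹ ≡ 52 (mod 97), so λ ≡ 33.
  x = λ² - 3 - 31 = 1089 - 34 ≡ 85; y = λ·(3 - 85) - 8 ≡ 2. → (85, 2)
6P: (85, 2) + (31, 59). λ = (59 - 2)/(31 - 85) ≡ 57/43 mod 97. 43⁻¹ ≡ 88 (mod 97), so λ ≡ 69.
  x = λ² - 85 - 31 = 4761 - 116 ≡ 86; y = λ·(85 - 86) - 2 ≡ 26. → (86, 26)
7P: (86, 26) + (31, 59). λ = (59 - 26)/(31 - 86) ≡ 33/42 mod 97. 42⁻¹ ≡ 67 (mod 97) since 42·67 = 2814 ≡ 1, so λ ≡ 77.
  x = λ² - 86 - 31 = 5929 - 117 ≡ 89; y = λ·(86 - 89) - 26 ≡ 34. → (89, 34)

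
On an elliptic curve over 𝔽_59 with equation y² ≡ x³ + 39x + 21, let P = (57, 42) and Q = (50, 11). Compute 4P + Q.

(41, 53)

First 4P:
Double-and-add on 4 = (100)₂. Start with P = (57, 42) for the leading 1-bit.
double: tangent at (57, 42): λ = (3·57² + 39)/(2·42) ≡ 51/25. 25⁻¹ ≡ 26 (mod 59), so λ ≡ 51·26 ≡ 28.
  x = λ² - 57 - 57 = 784 - 114 ≡ 21; y = λ·(57 - 21) - 42 ≡ 22. → (21, 22)
double: tangent at (21, 22): λ = (3·21² + 39)/(2·22) ≡ 5/44. 44⁻¹ ≡ 55 (mod 59) since 44·55 = 2420 ≡ 1, so λ ≡ 5·55 ≡ 39.
  x = λ² - 21 - 21 = 1521 - 42 ≡ 4; y = λ·(21 - 4) - 22 ≡ 51. → (4, 51)
4P = (4, 51).
Finally 4P + Q:
(4, 51) + (50, 11). λ = (11 - 51)/(50 - 4) ≡ 19/46 mod 59. 46⁻¹ ≡ 9 (mod 59) since 46·9 = 414 ≡ 1, so λ ≡ 53.
  x = λ² - 4 - 50 = 2809 - 54 ≡ 41; y = λ·(4 - 41) - 51 ≡ 53. → (41, 53)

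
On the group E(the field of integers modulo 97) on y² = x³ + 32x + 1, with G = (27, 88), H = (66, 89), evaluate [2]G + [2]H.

First 2G:
Repeated addition: build up to 2G.
2G: tangent at (27, 88): λ = (3·27² + 32)/(2·88) ≡ 85/79. 79⁻¹ ≡ 70 (mod 97), so λ ≡ 85·70 ≡ 33.
  x = λ² - 27 - 27 = 1089 - 54 ≡ 65; y = λ·(27 - 65) - 88 ≡ 16. → (65, 16)
2G = (65, 16).
Next 2H:
Repeated addition: build up to 2H.
2H: tangent at (66, 89): λ = (3·66² + 32)/(2·89) ≡ 5/81. 81⁻¹ ≡ 6 (mod 97) since 81·6 = 486 ≡ 1, so λ ≡ 5·6 ≡ 30.
  x = λ² - 66 - 66 = 900 - 132 ≡ 89; y = λ·(66 - 89) - 89 ≡ 94. → (89, 94)
2H = (89, 94).
Finally 2G + 2H:
(65, 16) + (89, 94). λ = (94 - 16)/(89 - 65) ≡ 78/24 mod 97. 24⁻¹ ≡ 93 (mod 97) since 24·93 = 2232 ≡ 1, so λ ≡ 76.
  x = λ² - 65 - 89 = 5776 - 154 ≡ 93; y = λ·(65 - 93) - 16 ≡ 87. → (93, 87)

(93, 87)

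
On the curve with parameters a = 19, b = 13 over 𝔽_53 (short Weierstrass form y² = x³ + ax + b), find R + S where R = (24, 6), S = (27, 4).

(26, 13)

(24, 6) + (27, 4). λ = (4 - 6)/(27 - 24) ≡ 51/3 mod 53. 3⁻¹ ≡ 18 (mod 53), so λ ≡ 17.
  x = λ² - 24 - 27 = 289 - 51 ≡ 26; y = λ·(24 - 26) - 6 ≡ 13. → (26, 13)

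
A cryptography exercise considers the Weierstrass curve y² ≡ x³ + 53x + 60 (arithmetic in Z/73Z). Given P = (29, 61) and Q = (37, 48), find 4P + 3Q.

First 4P:
Double-and-add on 4 = (100)₂. Start with P = (29, 61) for the leading 1-bit.
double: tangent at (29, 61): λ = (3·29² + 53)/(2·61) ≡ 21/49. 49⁻¹ ≡ 3 (mod 73), so λ ≡ 21·3 ≡ 63.
  x = λ² - 29 - 29 = 3969 - 58 ≡ 42; y = λ·(29 - 42) - 61 ≡ 69. → (42, 69)
double: tangent at (42, 69): λ = (3·42² + 53)/(2·69) ≡ 16/65. 65⁻¹ ≡ 9 (mod 73) since 65·9 = 585 ≡ 1, so λ ≡ 16·9 ≡ 71.
  x = λ² - 42 - 42 = 5041 - 84 ≡ 66; y = λ·(42 - 66) - 69 ≡ 52. → (66, 52)
4P = (66, 52).
Next 3Q:
Repeated addition: build up to 3Q.
2Q: tangent at (37, 48): λ = (3·37² + 53)/(2·48) ≡ 72/23. 23⁻¹ ≡ 54 (mod 73), so λ ≡ 72·54 ≡ 19.
  x = λ² - 37 - 37 = 361 - 74 ≡ 68; y = λ·(37 - 68) - 48 ≡ 20. → (68, 20)
3Q: (68, 20) + (37, 48). λ = (48 - 20)/(37 - 68) ≡ 28/42 mod 73. 42⁻¹ ≡ 40 (mod 73) since 42·40 = 1680 ≡ 1, so λ ≡ 25.
  x = λ² - 68 - 37 = 625 - 105 ≡ 9; y = λ·(68 - 9) - 20 ≡ 68. → (9, 68)
3Q = (9, 68).
Finally 4P + 3Q:
(66, 52) + (9, 68). λ = (68 - 52)/(9 - 66) ≡ 16/16 mod 73. 16⁻¹ ≡ 32 (mod 73) since 16·32 = 512 ≡ 1, so λ ≡ 1.
  x = λ² - 66 - 9 = 1 - 75 ≡ 72; y = λ·(66 - 72) - 52 ≡ 15. → (72, 15)

(72, 15)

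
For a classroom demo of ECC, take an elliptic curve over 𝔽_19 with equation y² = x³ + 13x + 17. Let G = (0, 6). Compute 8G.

Double-and-add on 8 = (1000)₂. Start with G = (0, 6) for the leading 1-bit.
double: tangent at (0, 6): λ = (3·0² + 13)/(2·6) ≡ 13/12. 12⁻¹ ≡ 8 (mod 19), so λ ≡ 13·8 ≡ 9.
  x = λ² - 0 - 0 = 81 - 0 ≡ 5; y = λ·(0 - 5) - 6 ≡ 6. → (5, 6)
double: tangent at (5, 6): λ = (3·5² + 13)/(2·6) ≡ 12/12. 12⁻¹ ≡ 8 (mod 19) since 12·8 = 96 ≡ 1, so λ ≡ 12·8 ≡ 1.
  x = λ² - 5 - 5 = 1 - 10 ≡ 10; y = λ·(5 - 10) - 6 ≡ 8. → (10, 8)
double: tangent at (10, 8): λ = (3·10² + 13)/(2·8) ≡ 9/16. 16⁻¹ ≡ 6 (mod 19) since 16·6 = 96 ≡ 1, so λ ≡ 9·6 ≡ 16.
  x = λ² - 10 - 10 = 256 - 20 ≡ 8; y = λ·(10 - 8) - 8 ≡ 5. → (8, 5)

(8, 5)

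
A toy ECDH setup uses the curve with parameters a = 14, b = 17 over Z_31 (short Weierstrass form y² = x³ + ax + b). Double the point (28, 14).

tangent at (28, 14): λ = (3·28² + 14)/(2·14) ≡ 10/28. 28⁻¹ ≡ 10 (mod 31), so λ ≡ 10·10 ≡ 7.
  x = λ² - 28 - 28 = 49 - 56 ≡ 24; y = λ·(28 - 24) - 14 ≡ 14. → (24, 14)

(24, 14)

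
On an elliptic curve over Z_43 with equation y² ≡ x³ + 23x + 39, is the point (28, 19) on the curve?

yes

y² = 19² ≡ 17; x³ + 23x + 39 = 22635 ≡ 17 (mod 43). 17 = 17.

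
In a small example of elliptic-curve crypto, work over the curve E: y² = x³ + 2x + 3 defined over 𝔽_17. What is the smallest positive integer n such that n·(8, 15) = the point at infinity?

2P: tangent at (8, 15): λ = (3·8² + 2)/(2·15) ≡ 7/13. 13⁻¹ ≡ 4 (mod 17) since 13·4 = 52 ≡ 1, so λ ≡ 7·4 ≡ 11.
  x = λ² - 8 - 8 = 121 - 16 ≡ 3; y = λ·(8 - 3) - 15 ≡ 6. → (3, 6)
3P: (3, 6) + (8, 15). λ = (15 - 6)/(8 - 3) ≡ 9/5 mod 17. 5⁻¹ ≡ 7 (mod 17), so λ ≡ 12.
  x = λ² - 3 - 8 = 144 - 11 ≡ 14; y = λ·(3 - 14) - 6 ≡ 15. → (14, 15)
4P: (14, 15) + (8, 15). λ = (15 - 15)/(8 - 14) ≡ 0/11 mod 17. 11⁻¹ ≡ 14 (mod 17) since 11·14 = 154 ≡ 1, so λ ≡ 0.
  x = λ² - 14 - 8 = 0 - 22 ≡ 12; y = λ·(14 - 12) - 15 ≡ 2. → (12, 2)
5P: (12, 2) + (8, 15). λ = (15 - 2)/(8 - 12) ≡ 13/13 mod 17. 13⁻¹ ≡ 4 (mod 17), so λ ≡ 1.
  x = λ² - 12 - 8 = 1 - 20 ≡ 15; y = λ·(12 - 15) - 2 ≡ 12. → (15, 12)
6P: (15, 12) + (8, 15). λ = (15 - 12)/(8 - 15) ≡ 3/10 mod 17. 10⁻¹ ≡ 12 (mod 17) since 10·12 = 120 ≡ 1, so λ ≡ 2.
  x = λ² - 15 - 8 = 4 - 23 ≡ 15; y = λ·(15 - 15) - 12 ≡ 5. → (15, 5)
7P: (15, 5) + (8, 15). λ = (15 - 5)/(8 - 15) ≡ 10/10 mod 17. 10⁻¹ ≡ 12 (mod 17) since 10·12 = 120 ≡ 1, so λ ≡ 1.
  x = λ² - 15 - 8 = 1 - 23 ≡ 12; y = λ·(15 - 12) - 5 ≡ 15. → (12, 15)
8P: (12, 15) + (8, 15). λ = (15 - 15)/(8 - 12) ≡ 0/13 mod 17. 13⁻¹ ≡ 4 (mod 17), so λ ≡ 0.
  x = λ² - 12 - 8 = 0 - 20 ≡ 14; y = λ·(12 - 14) - 15 ≡ 2. → (14, 2)
9P: (14, 2) + (8, 15). λ = (15 - 2)/(8 - 14) ≡ 13/11 mod 17. 11⁻¹ ≡ 14 (mod 17) since 11·14 = 154 ≡ 1, so λ ≡ 12.
  x = λ² - 14 - 8 = 144 - 22 ≡ 3; y = λ·(14 - 3) - 2 ≡ 11. → (3, 11)
10P: (3, 11) + (8, 15). λ = (15 - 11)/(8 - 3) ≡ 4/5 mod 17. 5⁻¹ ≡ 7 (mod 17), so λ ≡ 11.
  x = λ² - 3 - 8 = 121 - 11 ≡ 8; y = λ·(3 - 8) - 11 ≡ 2. → (8, 2)
11P: (8, 2) + (8, 15): same x and y₁ ≡ -y₂, so the sum is the point at infinity.
11P = the point at infinity, so the order is 11.

11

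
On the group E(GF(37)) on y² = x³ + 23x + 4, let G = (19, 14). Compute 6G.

Double-and-add on 6 = (110)₂. Start with G = (19, 14) for the leading 1-bit.
double: tangent at (19, 14): λ = (3·19² + 23)/(2·14) ≡ 33/28. 28⁻¹ ≡ 4 (mod 37), so λ ≡ 33·4 ≡ 21.
  x = λ² - 19 - 19 = 441 - 38 ≡ 33; y = λ·(19 - 33) - 14 ≡ 25. → (33, 25)
add G: (33, 25) + (19, 14). λ = (14 - 25)/(19 - 33) ≡ 26/23 mod 37. 23⁻¹ ≡ 29 (mod 37) since 23·29 = 667 ≡ 1, so λ ≡ 14.
  x = λ² - 33 - 19 = 196 - 52 ≡ 33; y = λ·(33 - 33) - 25 ≡ 12. → (33, 12)
double: tangent at (33, 12): λ = (3·33² + 23)/(2·12) ≡ 34/24. 24⁻¹ ≡ 17 (mod 37), so λ ≡ 34·17 ≡ 23.
  x = λ² - 33 - 33 = 529 - 66 ≡ 19; y = λ·(33 - 19) - 12 ≡ 14. → (19, 14)

(19, 14)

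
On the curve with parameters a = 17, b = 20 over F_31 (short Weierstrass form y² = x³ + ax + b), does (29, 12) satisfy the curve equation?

y² = 12² ≡ 20; x³ + 17x + 20 = 24902 ≡ 9 (mod 31). 20 ≠ 9.

no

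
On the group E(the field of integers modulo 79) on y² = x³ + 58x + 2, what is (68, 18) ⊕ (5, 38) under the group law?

(52, 2)

(68, 18) + (5, 38). λ = (38 - 18)/(5 - 68) ≡ 20/16 mod 79. 16⁻¹ ≡ 5 (mod 79), so λ ≡ 21.
  x = λ² - 68 - 5 = 441 - 73 ≡ 52; y = λ·(68 - 52) - 18 ≡ 2. → (52, 2)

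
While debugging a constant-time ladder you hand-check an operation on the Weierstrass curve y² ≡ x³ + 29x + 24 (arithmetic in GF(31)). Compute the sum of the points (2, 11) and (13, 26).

(3, 13)

(2, 11) + (13, 26). λ = (26 - 11)/(13 - 2) ≡ 15/11 mod 31. 11⁻¹ ≡ 17 (mod 31) since 11·17 = 187 ≡ 1, so λ ≡ 7.
  x = λ² - 2 - 13 = 49 - 15 ≡ 3; y = λ·(2 - 3) - 11 ≡ 13. → (3, 13)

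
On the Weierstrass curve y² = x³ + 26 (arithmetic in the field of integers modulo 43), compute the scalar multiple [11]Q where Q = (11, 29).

Double-and-add on 11 = (1011)₂. Start with Q = (11, 29) for the leading 1-bit.
double: tangent at (11, 29): λ = (3·11² + 0)/(2·29) ≡ 19/15. 15⁻¹ ≡ 23 (mod 43) since 15·23 = 345 ≡ 1, so λ ≡ 19·23 ≡ 7.
  x = λ² - 11 - 11 = 49 - 22 ≡ 27; y = λ·(11 - 27) - 29 ≡ 31. → (27, 31)
double: tangent at (27, 31): λ = (3·27² + 0)/(2·31) ≡ 37/19. 19⁻¹ ≡ 34 (mod 43), so λ ≡ 37·34 ≡ 11.
  x = λ² - 27 - 27 = 121 - 54 ≡ 24; y = λ·(27 - 24) - 31 ≡ 2. → (24, 2)
add Q: (24, 2) + (11, 29). λ = (29 - 2)/(11 - 24) ≡ 27/30 mod 43. 30⁻¹ ≡ 33 (mod 43), so λ ≡ 31.
  x = λ² - 24 - 11 = 961 - 35 ≡ 23; y = λ·(24 - 23) - 2 ≡ 29. → (23, 29)
double: tangent at (23, 29): λ = (3·23² + 0)/(2·29) ≡ 39/15. 15⁻¹ ≡ 23 (mod 43), so λ ≡ 39·23 ≡ 37.
  x = λ² - 23 - 23 = 1369 - 46 ≡ 33; y = λ·(23 - 33) - 29 ≡ 31. → (33, 31)
add Q: (33, 31) + (11, 29). λ = (29 - 31)/(11 - 33) ≡ 41/21 mod 43. 21⁻¹ ≡ 41 (mod 43) since 21·41 = 861 ≡ 1, so λ ≡ 4.
  x = λ² - 33 - 11 = 16 - 44 ≡ 15; y = λ·(33 - 15) - 31 ≡ 41. → (15, 41)

(15, 41)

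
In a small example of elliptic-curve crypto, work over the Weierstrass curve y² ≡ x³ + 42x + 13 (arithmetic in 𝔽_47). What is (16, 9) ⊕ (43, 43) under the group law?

(16, 9) + (43, 43). λ = (43 - 9)/(43 - 16) ≡ 34/27 mod 47. 27⁻¹ ≡ 7 (mod 47), so λ ≡ 3.
  x = λ² - 16 - 43 = 9 - 59 ≡ 44; y = λ·(16 - 44) - 9 ≡ 1. → (44, 1)

(44, 1)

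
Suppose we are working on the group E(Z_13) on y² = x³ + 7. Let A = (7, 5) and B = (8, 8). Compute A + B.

(7, 5) + (8, 8). λ = (8 - 5)/(8 - 7) ≡ 3/1 mod 13. 1⁻¹ ≡ 1 (mod 13), so λ ≡ 3.
  x = λ² - 7 - 8 = 9 - 15 ≡ 7; y = λ·(7 - 7) - 5 ≡ 8. → (7, 8)

(7, 8)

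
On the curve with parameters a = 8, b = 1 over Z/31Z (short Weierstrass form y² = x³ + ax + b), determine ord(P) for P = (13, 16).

5

2P: tangent at (13, 16): λ = (3·13² + 8)/(2·16) ≡ 19/1. 1⁻¹ ≡ 1 (mod 31), so λ ≡ 19·1 ≡ 19.
  x = λ² - 13 - 13 = 361 - 26 ≡ 25; y = λ·(13 - 25) - 16 ≡ 4. → (25, 4)
3P: (25, 4) + (13, 16). λ = (16 - 4)/(13 - 25) ≡ 12/19 mod 31. 19⁻¹ ≡ 18 (mod 31), so λ ≡ 30.
  x = λ² - 25 - 13 = 900 - 38 ≡ 25; y = λ·(25 - 25) - 4 ≡ 27. → (25, 27)
4P: (25, 27) + (13, 16). λ = (16 - 27)/(13 - 25) ≡ 20/19 mod 31. 19⁻¹ ≡ 18 (mod 31) since 19·18 = 342 ≡ 1, so λ ≡ 19.
  x = λ² - 25 - 13 = 361 - 38 ≡ 13; y = λ·(25 - 13) - 27 ≡ 15. → (13, 15)
5P: (13, 15) + (13, 16): same x and y₁ ≡ -y₂, so the sum is ∞.
5P = ∞, so the order is 5.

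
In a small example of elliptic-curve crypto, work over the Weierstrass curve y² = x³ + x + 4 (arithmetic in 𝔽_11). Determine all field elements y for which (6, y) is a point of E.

none

x³ + 1x + 4 = 226 ≡ 6 (mod 11).
6 is a non-residue mod 11; no y exists.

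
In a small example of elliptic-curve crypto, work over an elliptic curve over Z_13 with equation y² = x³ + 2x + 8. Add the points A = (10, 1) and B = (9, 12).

(10, 1) + (9, 12). λ = (12 - 1)/(9 - 10) ≡ 11/12 mod 13. 12⁻¹ ≡ 12 (mod 13), so λ ≡ 2.
  x = λ² - 10 - 9 = 4 - 19 ≡ 11; y = λ·(10 - 11) - 1 ≡ 10. → (11, 10)

(11, 10)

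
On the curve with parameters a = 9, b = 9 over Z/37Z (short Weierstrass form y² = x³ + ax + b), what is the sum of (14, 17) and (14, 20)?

O

The two points share x = 14 and their y-coordinates satisfy 17 + 20 ≡ 0 (mod 37), so they are inverses. Their sum is the point at infinity.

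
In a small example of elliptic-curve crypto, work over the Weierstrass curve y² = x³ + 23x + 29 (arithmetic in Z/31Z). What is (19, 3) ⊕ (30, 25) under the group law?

(19, 3) + (30, 25). λ = (25 - 3)/(30 - 19) ≡ 22/11 mod 31. 11⁻¹ ≡ 17 (mod 31) since 11·17 = 187 ≡ 1, so λ ≡ 2.
  x = λ² - 19 - 30 = 4 - 49 ≡ 17; y = λ·(19 - 17) - 3 ≡ 1. → (17, 1)

(17, 1)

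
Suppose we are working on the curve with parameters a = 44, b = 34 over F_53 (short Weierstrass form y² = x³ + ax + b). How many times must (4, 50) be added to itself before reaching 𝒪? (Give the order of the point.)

5

2P: tangent at (4, 50): λ = (3·4² + 44)/(2·50) ≡ 39/47. 47⁻¹ ≡ 44 (mod 53) since 47·44 = 2068 ≡ 1, so λ ≡ 39·44 ≡ 20.
  x = λ² - 4 - 4 = 400 - 8 ≡ 21; y = λ·(4 - 21) - 50 ≡ 34. → (21, 34)
3P: (21, 34) + (4, 50). λ = (50 - 34)/(4 - 21) ≡ 16/36 mod 53. 36⁻¹ ≡ 28 (mod 53), so λ ≡ 24.
  x = λ² - 21 - 4 = 576 - 25 ≡ 21; y = λ·(21 - 21) - 34 ≡ 19. → (21, 19)
4P: (21, 19) + (4, 50). λ = (50 - 19)/(4 - 21) ≡ 31/36 mod 53. 36⁻¹ ≡ 28 (mod 53), so λ ≡ 20.
  x = λ² - 21 - 4 = 400 - 25 ≡ 4; y = λ·(21 - 4) - 19 ≡ 3. → (4, 3)
5P: (4, 3) + (4, 50): same x and y₁ ≡ -y₂, so the sum is 𝒪.
5P = 𝒪, so the order is 5.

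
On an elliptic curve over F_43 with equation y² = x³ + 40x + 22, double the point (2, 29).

tangent at (2, 29): λ = (3·2² + 40)/(2·29) ≡ 9/15. 15⁻¹ ≡ 23 (mod 43) since 15·23 = 345 ≡ 1, so λ ≡ 9·23 ≡ 35.
  x = λ² - 2 - 2 = 1225 - 4 ≡ 17; y = λ·(2 - 17) - 29 ≡ 5. → (17, 5)

(17, 5)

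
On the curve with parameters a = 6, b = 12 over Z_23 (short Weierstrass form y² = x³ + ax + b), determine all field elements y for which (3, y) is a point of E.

x³ + 6x + 12 = 57 ≡ 11 (mod 23).
11 is a non-residue mod 23; no y exists.

none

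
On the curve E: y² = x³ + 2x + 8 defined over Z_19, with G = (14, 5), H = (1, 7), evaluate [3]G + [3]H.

First 3G:
Repeated addition: build up to 3G.
2G: tangent at (14, 5): λ = (3·14² + 2)/(2·5) ≡ 1/10. 10⁻¹ ≡ 2 (mod 19), so λ ≡ 1·2 ≡ 2.
  x = λ² - 14 - 14 = 4 - 28 ≡ 14; y = λ·(14 - 14) - 5 ≡ 14. → (14, 14)
3G: (14, 14) + (14, 5): same x and y₁ ≡ -y₂, so the sum is ∞.
3G = ∞.
Next 3H:
Repeated addition: build up to 3H.
2H: tangent at (1, 7): λ = (3·1² + 2)/(2·7) ≡ 5/14. 14⁻¹ ≡ 15 (mod 19) since 14·15 = 210 ≡ 1, so λ ≡ 5·15 ≡ 18.
  x = λ² - 1 - 1 = 324 - 2 ≡ 18; y = λ·(1 - 18) - 7 ≡ 10. → (18, 10)
3H: (18, 10) + (1, 7). λ = (7 - 10)/(1 - 18) ≡ 16/2 mod 19. 2⁻¹ ≡ 10 (mod 19), so λ ≡ 8.
  x = λ² - 18 - 1 = 64 - 19 ≡ 7; y = λ·(18 - 7) - 10 ≡ 2. → (7, 2)
3H = (7, 2).
Finally 3G + 3H:
∞ + (7, 2) = (7, 2) (identity).

(7, 2)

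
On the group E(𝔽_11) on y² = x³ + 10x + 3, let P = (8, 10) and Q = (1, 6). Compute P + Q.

(8, 10) + (1, 6). λ = (6 - 10)/(1 - 8) ≡ 7/4 mod 11. 4⁻¹ ≡ 3 (mod 11), so λ ≡ 10.
  x = λ² - 8 - 1 = 100 - 9 ≡ 3; y = λ·(8 - 3) - 10 ≡ 7. → (3, 7)

(3, 7)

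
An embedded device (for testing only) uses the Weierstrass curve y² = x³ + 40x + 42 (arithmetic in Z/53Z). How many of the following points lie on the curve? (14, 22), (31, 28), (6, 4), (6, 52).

1

(14, 22): 22² ≡ 7, rhs ≡ 7 → on.
(31, 28): 28² ≡ 42, rhs ≡ 15 → off.
(6, 4): 4² ≡ 16, rhs ≡ 21 → off.
(6, 52): 52² ≡ 1, rhs ≡ 21 → off.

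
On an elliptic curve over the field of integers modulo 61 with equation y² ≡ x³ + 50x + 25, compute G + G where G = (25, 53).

(26, 33)

tangent at (25, 53): λ = (3·25² + 50)/(2·53) ≡ 34/45. 45⁻¹ ≡ 19 (mod 61), so λ ≡ 34·19 ≡ 36.
  x = λ² - 25 - 25 = 1296 - 50 ≡ 26; y = λ·(25 - 26) - 53 ≡ 33. → (26, 33)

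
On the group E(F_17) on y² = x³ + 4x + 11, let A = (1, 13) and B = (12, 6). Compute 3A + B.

(11, 3)

First 3A:
Repeated addition: build up to 3A.
2A: tangent at (1, 13): λ = (3·1² + 4)/(2·13) ≡ 7/9. 9⁻¹ ≡ 2 (mod 17) since 9·2 = 18 ≡ 1, so λ ≡ 7·2 ≡ 14.
  x = λ² - 1 - 1 = 196 - 2 ≡ 7; y = λ·(1 - 7) - 13 ≡ 5. → (7, 5)
3A: (7, 5) + (1, 13). λ = (13 - 5)/(1 - 7) ≡ 8/11 mod 17. 11⁻¹ ≡ 14 (mod 17), so λ ≡ 10.
  x = λ² - 7 - 1 = 100 - 8 ≡ 7; y = λ·(7 - 7) - 5 ≡ 12. → (7, 12)
3A = (7, 12).
Finally 3A + B:
(7, 12) + (12, 6). λ = (6 - 12)/(12 - 7) ≡ 11/5 mod 17. 5⁻¹ ≡ 7 (mod 17) since 5·7 = 35 ≡ 1, so λ ≡ 9.
  x = λ² - 7 - 12 = 81 - 19 ≡ 11; y = λ·(7 - 11) - 12 ≡ 3. → (11, 3)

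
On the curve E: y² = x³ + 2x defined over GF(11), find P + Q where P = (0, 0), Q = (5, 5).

(0, 0) + (5, 5). λ = (5 - 0)/(5 - 0) ≡ 5/5 mod 11. 5⁻¹ ≡ 9 (mod 11), so λ ≡ 1.
  x = λ² - 0 - 5 = 1 - 5 ≡ 7; y = λ·(0 - 7) - 0 ≡ 4. → (7, 4)

(7, 4)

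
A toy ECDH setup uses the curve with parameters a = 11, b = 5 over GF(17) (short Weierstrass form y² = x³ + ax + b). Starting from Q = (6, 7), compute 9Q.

(6, 7)

Repeated addition: build up to 9Q.
2Q: tangent at (6, 7): λ = (3·6² + 11)/(2·7) ≡ 0/14. 14⁻¹ ≡ 11 (mod 17) since 14·11 = 154 ≡ 1, so λ ≡ 0·11 ≡ 0.
  x = λ² - 6 - 6 = 0 - 12 ≡ 5; y = λ·(6 - 5) - 7 ≡ 10. → (5, 10)
3Q: (5, 10) + (6, 7). λ = (7 - 10)/(6 - 5) ≡ 14/1 mod 17. 1⁻¹ ≡ 1 (mod 17), so λ ≡ 14.
  x = λ² - 5 - 6 = 196 - 11 ≡ 15; y = λ·(5 - 15) - 10 ≡ 3. → (15, 3)
4Q: (15, 3) + (6, 7). λ = (7 - 3)/(6 - 15) ≡ 4/8 mod 17. 8⁻¹ ≡ 15 (mod 17), so λ ≡ 9.
  x = λ² - 15 - 6 = 81 - 21 ≡ 9; y = λ·(15 - 9) - 3 ≡ 0. → (9, 0)
5Q: (9, 0) + (6, 7). λ = (7 - 0)/(6 - 9) ≡ 7/14 mod 17. 14⁻¹ ≡ 11 (mod 17), so λ ≡ 9.
  x = λ² - 9 - 6 = 81 - 15 ≡ 15; y = λ·(9 - 15) - 0 ≡ 14. → (15, 14)
6Q: (15, 14) + (6, 7). λ = (7 - 14)/(6 - 15) ≡ 10/8 mod 17. 8⁻¹ ≡ 15 (mod 17), so λ ≡ 14.
  x = λ² - 15 - 6 = 196 - 21 ≡ 5; y = λ·(15 - 5) - 14 ≡ 7. → (5, 7)
7Q: (5, 7) + (6, 7). λ = (7 - 7)/(6 - 5) ≡ 0/1 mod 17. 1⁻¹ ≡ 1 (mod 17) since 1·1 = 1 ≡ 1, so λ ≡ 0.
  x = λ² - 5 - 6 = 0 - 11 ≡ 6; y = λ·(5 - 6) - 7 ≡ 10. → (6, 10)
8Q: (6, 10) + (6, 7): same x and y₁ ≡ -y₂, so the sum is the point at infinity.
9Q: the point at infinity + (6, 7) = (6, 7) (identity).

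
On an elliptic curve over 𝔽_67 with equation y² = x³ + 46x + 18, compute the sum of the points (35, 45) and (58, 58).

(35, 45) + (58, 58). λ = (58 - 45)/(58 - 35) ≡ 13/23 mod 67. 23⁻¹ ≡ 35 (mod 67), so λ ≡ 53.
  x = λ² - 35 - 58 = 2809 - 93 ≡ 36; y = λ·(35 - 36) - 45 ≡ 36. → (36, 36)

(36, 36)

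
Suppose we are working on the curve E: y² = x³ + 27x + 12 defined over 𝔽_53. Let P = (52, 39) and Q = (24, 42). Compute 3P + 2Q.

(50, 13)

First 3P:
Repeated addition: build up to 3P.
2P: tangent at (52, 39): λ = (3·52² + 27)/(2·39) ≡ 30/25. 25⁻¹ ≡ 17 (mod 53) since 25·17 = 425 ≡ 1, so λ ≡ 30·17 ≡ 33.
  x = λ² - 52 - 52 = 1089 - 104 ≡ 31; y = λ·(52 - 31) - 39 ≡ 18. → (31, 18)
3P: (31, 18) + (52, 39). λ = (39 - 18)/(52 - 31) ≡ 21/21 mod 53. 21⁻¹ ≡ 48 (mod 53) since 21·48 = 1008 ≡ 1, so λ ≡ 1.
  x = λ² - 31 - 52 = 1 - 83 ≡ 24; y = λ·(31 - 24) - 18 ≡ 42. → (24, 42)
3P = (24, 42).
Next 2Q:
Repeated addition: build up to 2Q.
2Q: tangent at (24, 42): λ = (3·24² + 27)/(2·42) ≡ 6/31. 31⁻¹ ≡ 12 (mod 53) since 31·12 = 372 ≡ 1, so λ ≡ 6·12 ≡ 19.
  x = λ² - 24 - 24 = 361 - 48 ≡ 48; y = λ·(24 - 48) - 42 ≡ 32. → (48, 32)
2Q = (48, 32).
Finally 3P + 2Q:
(24, 42) + (48, 32). λ = (32 - 42)/(48 - 24) ≡ 43/24 mod 53. 24⁻¹ ≡ 42 (mod 53) since 24·42 = 1008 ≡ 1, so λ ≡ 4.
  x = λ² - 24 - 48 = 16 - 72 ≡ 50; y = λ·(24 - 50) - 42 ≡ 13. → (50, 13)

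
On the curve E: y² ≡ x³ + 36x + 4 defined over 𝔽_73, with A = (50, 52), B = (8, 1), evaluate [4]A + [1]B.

First 4A:
Repeated addition: build up to 4A.
2A: tangent at (50, 52): λ = (3·50² + 36)/(2·52) ≡ 17/31. 31⁻¹ ≡ 33 (mod 73) since 31·33 = 1023 ≡ 1, so λ ≡ 17·33 ≡ 50.
  x = λ² - 50 - 50 = 2500 - 100 ≡ 64; y = λ·(50 - 64) - 52 ≡ 51. → (64, 51)
3A: (64, 51) + (50, 52). λ = (52 - 51)/(50 - 64) ≡ 1/59 mod 73. 59⁻¹ ≡ 26 (mod 73), so λ ≡ 26.
  x = λ² - 64 - 50 = 676 - 114 ≡ 51; y = λ·(64 - 51) - 51 ≡ 68. → (51, 68)
4A: (51, 68) + (50, 52). λ = (52 - 68)/(50 - 51) ≡ 57/72 mod 73. 72⁻¹ ≡ 72 (mod 73) since 72·72 = 5184 ≡ 1, so λ ≡ 16.
  x = λ² - 51 - 50 = 256 - 101 ≡ 9; y = λ·(51 - 9) - 68 ≡ 20. → (9, 20)
4A = (9, 20).
Finally 4A + B:
(9, 20) + (8, 1). λ = (1 - 20)/(8 - 9) ≡ 54/72 mod 73. 72⁻¹ ≡ 72 (mod 73) since 72·72 = 5184 ≡ 1, so λ ≡ 19.
  x = λ² - 9 - 8 = 361 - 17 ≡ 52; y = λ·(9 - 52) - 20 ≡ 39. → (52, 39)

(52, 39)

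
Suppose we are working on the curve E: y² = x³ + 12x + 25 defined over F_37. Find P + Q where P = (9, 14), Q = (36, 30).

(36, 7)

(9, 14) + (36, 30). λ = (30 - 14)/(36 - 9) ≡ 16/27 mod 37. 27⁻¹ ≡ 11 (mod 37), so λ ≡ 28.
  x = λ² - 9 - 36 = 784 - 45 ≡ 36; y = λ·(9 - 36) - 14 ≡ 7. → (36, 7)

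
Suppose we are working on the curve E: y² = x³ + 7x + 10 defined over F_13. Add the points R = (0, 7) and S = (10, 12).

(0, 7) + (10, 12). λ = (12 - 7)/(10 - 0) ≡ 5/10 mod 13. 10⁻¹ ≡ 4 (mod 13), so λ ≡ 7.
  x = λ² - 0 - 10 = 49 - 10 ≡ 0; y = λ·(0 - 0) - 7 ≡ 6. → (0, 6)

(0, 6)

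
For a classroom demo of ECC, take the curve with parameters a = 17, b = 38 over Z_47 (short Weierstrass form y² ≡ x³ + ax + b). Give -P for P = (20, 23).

-(20, 23) = (20, -23 mod 47) = (20, 24).

(20, 24)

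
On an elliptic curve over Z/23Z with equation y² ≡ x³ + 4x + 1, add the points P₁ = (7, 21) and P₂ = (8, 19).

(12, 12)

(7, 21) + (8, 19). λ = (19 - 21)/(8 - 7) ≡ 21/1 mod 23. 1⁻¹ ≡ 1 (mod 23) since 1·1 = 1 ≡ 1, so λ ≡ 21.
  x = λ² - 7 - 8 = 441 - 15 ≡ 12; y = λ·(7 - 12) - 21 ≡ 12. → (12, 12)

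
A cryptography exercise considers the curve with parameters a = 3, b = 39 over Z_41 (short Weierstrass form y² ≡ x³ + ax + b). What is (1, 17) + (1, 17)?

(23, 37)

tangent at (1, 17): λ = (3·1² + 3)/(2·17) ≡ 6/34. 34⁻¹ ≡ 35 (mod 41), so λ ≡ 6·35 ≡ 5.
  x = λ² - 1 - 1 = 25 - 2 ≡ 23; y = λ·(1 - 23) - 17 ≡ 37. → (23, 37)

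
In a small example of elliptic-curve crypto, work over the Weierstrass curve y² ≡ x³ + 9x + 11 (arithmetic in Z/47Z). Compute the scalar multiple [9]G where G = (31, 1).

Repeated addition: build up to 9G.
2G: tangent at (31, 1): λ = (3·31² + 9)/(2·1) ≡ 25/2. 2⁻¹ ≡ 24 (mod 47) since 2·24 = 48 ≡ 1, so λ ≡ 25·24 ≡ 36.
  x = λ² - 31 - 31 = 1296 - 62 ≡ 12; y = λ·(31 - 12) - 1 ≡ 25. → (12, 25)
3G: (12, 25) + (31, 1). λ = (1 - 25)/(31 - 12) ≡ 23/19 mod 47. 19⁻¹ ≡ 5 (mod 47), so λ ≡ 21.
  x = λ² - 12 - 31 = 441 - 43 ≡ 22; y = λ·(12 - 22) - 25 ≡ 0. → (22, 0)
4G: (22, 0) + (31, 1). λ = (1 - 0)/(31 - 22) ≡ 1/9 mod 47. 9⁻¹ ≡ 21 (mod 47) since 9·21 = 189 ≡ 1, so λ ≡ 21.
  x = λ² - 22 - 31 = 441 - 53 ≡ 12; y = λ·(22 - 12) - 0 ≡ 22. → (12, 22)
5G: (12, 22) + (31, 1). λ = (1 - 22)/(31 - 12) ≡ 26/19 mod 47. 19⁻¹ ≡ 5 (mod 47), so λ ≡ 36.
  x = λ² - 12 - 31 = 1296 - 43 ≡ 31; y = λ·(12 - 31) - 22 ≡ 46. → (31, 46)
6G: (31, 46) + (31, 1): same x and y₁ ≡ -y₂, so the sum is O.
7G: O + (31, 1) = (31, 1) (identity).
8G: tangent at (31, 1): λ = (3·31² + 9)/(2·1) ≡ 25/2. 2⁻¹ ≡ 24 (mod 47) since 2·24 = 48 ≡ 1, so λ ≡ 25·24 ≡ 36.
  x = λ² - 31 - 31 = 1296 - 62 ≡ 12; y = λ·(31 - 12) - 1 ≡ 25. → (12, 25)
9G: (12, 25) + (31, 1). λ = (1 - 25)/(31 - 12) ≡ 23/19 mod 47. 19⁻¹ ≡ 5 (mod 47) since 19·5 = 95 ≡ 1, so λ ≡ 21.
  x = λ² - 12 - 31 = 441 - 43 ≡ 22; y = λ·(12 - 22) - 25 ≡ 0. → (22, 0)

(22, 0)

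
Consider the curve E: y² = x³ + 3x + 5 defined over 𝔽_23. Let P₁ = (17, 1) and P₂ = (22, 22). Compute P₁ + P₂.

(17, 1) + (22, 22). λ = (22 - 1)/(22 - 17) ≡ 21/5 mod 23. 5⁻¹ ≡ 14 (mod 23), so λ ≡ 18.
  x = λ² - 17 - 22 = 324 - 39 ≡ 9; y = λ·(17 - 9) - 1 ≡ 5. → (9, 5)

(9, 5)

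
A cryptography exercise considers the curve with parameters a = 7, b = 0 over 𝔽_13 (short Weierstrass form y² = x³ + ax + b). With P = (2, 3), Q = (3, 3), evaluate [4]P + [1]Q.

(9, 5)

First 4P:
Repeated addition: build up to 4P.
2P: tangent at (2, 3): λ = (3·2² + 7)/(2·3) ≡ 6/6. 6⁻¹ ≡ 11 (mod 13), so λ ≡ 6·11 ≡ 1.
  x = λ² - 2 - 2 = 1 - 4 ≡ 10; y = λ·(2 - 10) - 3 ≡ 2. → (10, 2)
3P: (10, 2) + (2, 3). λ = (3 - 2)/(2 - 10) ≡ 1/5 mod 13. 5⁻¹ ≡ 8 (mod 13), so λ ≡ 8.
  x = λ² - 10 - 2 = 64 - 12 ≡ 0; y = λ·(10 - 0) - 2 ≡ 0. → (0, 0)
4P: (0, 0) + (2, 3). λ = (3 - 0)/(2 - 0) ≡ 3/2 mod 13. 2⁻¹ ≡ 7 (mod 13) since 2·7 = 14 ≡ 1, so λ ≡ 8.
  x = λ² - 0 - 2 = 64 - 2 ≡ 10; y = λ·(0 - 10) - 0 ≡ 11. → (10, 11)
4P = (10, 11).
Finally 4P + Q:
(10, 11) + (3, 3). λ = (3 - 11)/(3 - 10) ≡ 5/6 mod 13. 6⁻¹ ≡ 11 (mod 13), so λ ≡ 3.
  x = λ² - 10 - 3 = 9 - 13 ≡ 9; y = λ·(10 - 9) - 11 ≡ 5. → (9, 5)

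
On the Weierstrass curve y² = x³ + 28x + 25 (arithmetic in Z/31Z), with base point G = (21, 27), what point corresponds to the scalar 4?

(28, 10)

Repeated addition: build up to 4G.
2G: tangent at (21, 27): λ = (3·21² + 28)/(2·27) ≡ 18/23. 23⁻¹ ≡ 27 (mod 31) since 23·27 = 621 ≡ 1, so λ ≡ 18·27 ≡ 21.
  x = λ² - 21 - 21 = 441 - 42 ≡ 27; y = λ·(21 - 27) - 27 ≡ 2. → (27, 2)
3G: (27, 2) + (21, 27). λ = (27 - 2)/(21 - 27) ≡ 25/25 mod 31. 25⁻¹ ≡ 5 (mod 31), so λ ≡ 1.
  x = λ² - 27 - 21 = 1 - 48 ≡ 15; y = λ·(27 - 15) - 2 ≡ 10. → (15, 10)
4G: (15, 10) + (21, 27). λ = (27 - 10)/(21 - 15) ≡ 17/6 mod 31. 6⁻¹ ≡ 26 (mod 31) since 6·26 = 156 ≡ 1, so λ ≡ 8.
  x = λ² - 15 - 21 = 64 - 36 ≡ 28; y = λ·(15 - 28) - 10 ≡ 10. → (28, 10)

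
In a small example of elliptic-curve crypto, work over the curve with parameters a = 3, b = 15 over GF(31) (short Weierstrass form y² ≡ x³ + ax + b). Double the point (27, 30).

(15, 5)

tangent at (27, 30): λ = (3·27² + 3)/(2·30) ≡ 20/29. 29⁻¹ ≡ 15 (mod 31), so λ ≡ 20·15 ≡ 21.
  x = λ² - 27 - 27 = 441 - 54 ≡ 15; y = λ·(27 - 15) - 30 ≡ 5. → (15, 5)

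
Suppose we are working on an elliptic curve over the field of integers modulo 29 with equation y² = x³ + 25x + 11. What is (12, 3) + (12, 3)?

(12, 26)

tangent at (12, 3): λ = (3·12² + 25)/(2·3) ≡ 22/6. 6⁻¹ ≡ 5 (mod 29), so λ ≡ 22·5 ≡ 23.
  x = λ² - 12 - 12 = 529 - 24 ≡ 12; y = λ·(12 - 12) - 3 ≡ 26. → (12, 26)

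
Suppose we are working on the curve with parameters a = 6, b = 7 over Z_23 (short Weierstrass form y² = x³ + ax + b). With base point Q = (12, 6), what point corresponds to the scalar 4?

(2, 21)

Repeated addition: build up to 4Q.
2Q: tangent at (12, 6): λ = (3·12² + 6)/(2·6) ≡ 1/12. 12⁻¹ ≡ 2 (mod 23), so λ ≡ 1·2 ≡ 2.
  x = λ² - 12 - 12 = 4 - 24 ≡ 3; y = λ·(12 - 3) - 6 ≡ 12. → (3, 12)
3Q: (3, 12) + (12, 6). λ = (6 - 12)/(12 - 3) ≡ 17/9 mod 23. 9⁻¹ ≡ 18 (mod 23), so λ ≡ 7.
  x = λ² - 3 - 12 = 49 - 15 ≡ 11; y = λ·(3 - 11) - 12 ≡ 1. → (11, 1)
4Q: (11, 1) + (12, 6). λ = (6 - 1)/(12 - 11) ≡ 5/1 mod 23. 1⁻¹ ≡ 1 (mod 23), so λ ≡ 5.
  x = λ² - 11 - 12 = 25 - 23 ≡ 2; y = λ·(11 - 2) - 1 ≡ 21. → (2, 21)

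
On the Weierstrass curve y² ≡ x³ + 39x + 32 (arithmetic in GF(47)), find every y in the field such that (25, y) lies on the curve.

x³ + 39x + 32 = 16632 ≡ 41 (mod 47).
41 is a non-residue mod 47; no y exists.

none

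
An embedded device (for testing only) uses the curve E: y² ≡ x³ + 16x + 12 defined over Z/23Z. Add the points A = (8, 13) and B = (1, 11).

(8, 13) + (1, 11). λ = (11 - 13)/(1 - 8) ≡ 21/16 mod 23. 16⁻¹ ≡ 13 (mod 23), so λ ≡ 20.
  x = λ² - 8 - 1 = 400 - 9 ≡ 0; y = λ·(8 - 0) - 13 ≡ 9. → (0, 9)

(0, 9)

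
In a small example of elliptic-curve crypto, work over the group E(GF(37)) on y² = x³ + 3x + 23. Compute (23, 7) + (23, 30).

O

The two points share x = 23 and their y-coordinates satisfy 7 + 30 ≡ 0 (mod 37), so they are inverses. Their sum is O.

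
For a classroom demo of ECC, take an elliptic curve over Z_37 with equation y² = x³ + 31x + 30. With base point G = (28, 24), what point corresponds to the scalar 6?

Double-and-add on 6 = (110)₂. Start with G = (28, 24) for the leading 1-bit.
double: tangent at (28, 24): λ = (3·28² + 31)/(2·24) ≡ 15/11. 11⁻¹ ≡ 27 (mod 37), so λ ≡ 15·27 ≡ 35.
  x = λ² - 28 - 28 = 1225 - 56 ≡ 22; y = λ·(28 - 22) - 24 ≡ 1. → (22, 1)
add G: (22, 1) + (28, 24). λ = (24 - 1)/(28 - 22) ≡ 23/6 mod 37. 6⁻¹ ≡ 31 (mod 37), so λ ≡ 10.
  x = λ² - 22 - 28 = 100 - 50 ≡ 13; y = λ·(22 - 13) - 1 ≡ 15. → (13, 15)
double: tangent at (13, 15): λ = (3·13² + 31)/(2·15) ≡ 20/30. 30⁻¹ ≡ 21 (mod 37) since 30·21 = 630 ≡ 1, so λ ≡ 20·21 ≡ 13.
  x = λ² - 13 - 13 = 169 - 26 ≡ 32; y = λ·(13 - 32) - 15 ≡ 34. → (32, 34)

(32, 34)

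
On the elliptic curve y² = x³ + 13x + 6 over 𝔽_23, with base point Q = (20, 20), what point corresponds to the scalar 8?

(3, 7)

Double-and-add on 8 = (1000)₂. Start with Q = (20, 20) for the leading 1-bit.
double: tangent at (20, 20): λ = (3·20² + 13)/(2·20) ≡ 17/17. 17⁻¹ ≡ 19 (mod 23) since 17·19 = 323 ≡ 1, so λ ≡ 17·19 ≡ 1.
  x = λ² - 20 - 20 = 1 - 40 ≡ 7; y = λ·(20 - 7) - 20 ≡ 16. → (7, 16)
double: tangent at (7, 16): λ = (3·7² + 13)/(2·16) ≡ 22/9. 9⁻¹ ≡ 18 (mod 23) since 9·18 = 162 ≡ 1, so λ ≡ 22·18 ≡ 5.
  x = λ² - 7 - 7 = 25 - 14 ≡ 11; y = λ·(7 - 11) - 16 ≡ 10. → (11, 10)
double: tangent at (11, 10): λ = (3·11² + 13)/(2·10) ≡ 8/20. 20⁻¹ ≡ 15 (mod 23), so λ ≡ 8·15 ≡ 5.
  x = λ² - 11 - 11 = 25 - 22 ≡ 3; y = λ·(11 - 3) - 10 ≡ 7. → (3, 7)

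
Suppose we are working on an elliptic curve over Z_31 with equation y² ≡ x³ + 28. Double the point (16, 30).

tangent at (16, 30): λ = (3·16² + 0)/(2·30) ≡ 24/29. 29⁻¹ ≡ 15 (mod 31), so λ ≡ 24·15 ≡ 19.
  x = λ² - 16 - 16 = 361 - 32 ≡ 19; y = λ·(16 - 19) - 30 ≡ 6. → (19, 6)

(19, 6)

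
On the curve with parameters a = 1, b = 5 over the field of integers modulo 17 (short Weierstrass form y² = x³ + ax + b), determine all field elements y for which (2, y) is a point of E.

7, 10

x³ + 1x + 5 = 15 ≡ 15 (mod 17).
Square roots of 15 mod 17: 7 and 10 (since 7² = 49 ≡ 15).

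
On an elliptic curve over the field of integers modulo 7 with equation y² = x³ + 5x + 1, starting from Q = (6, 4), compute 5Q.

Repeated addition: build up to 5Q.
2Q: tangent at (6, 4): λ = (3·6² + 5)/(2·4) ≡ 1/1. 1⁻¹ ≡ 1 (mod 7), so λ ≡ 1·1 ≡ 1.
  x = λ² - 6 - 6 = 1 - 12 ≡ 3; y = λ·(6 - 3) - 4 ≡ 6. → (3, 6)
3Q: (3, 6) + (6, 4). λ = (4 - 6)/(6 - 3) ≡ 5/3 mod 7. 3⁻¹ ≡ 5 (mod 7), so λ ≡ 4.
  x = λ² - 3 - 6 = 16 - 9 ≡ 0; y = λ·(3 - 0) - 6 ≡ 6. → (0, 6)
4Q: (0, 6) + (6, 4). λ = (4 - 6)/(6 - 0) ≡ 5/6 mod 7. 6⁻¹ ≡ 6 (mod 7), so λ ≡ 2.
  x = λ² - 0 - 6 = 4 - 6 ≡ 5; y = λ·(0 - 5) - 6 ≡ 5. → (5, 5)
5Q: (5, 5) + (6, 4). λ = (4 - 5)/(6 - 5) ≡ 6/1 mod 7. 1⁻¹ ≡ 1 (mod 7), so λ ≡ 6.
  x = λ² - 5 - 6 = 36 - 11 ≡ 4; y = λ·(5 - 4) - 5 ≡ 1. → (4, 1)

(4, 1)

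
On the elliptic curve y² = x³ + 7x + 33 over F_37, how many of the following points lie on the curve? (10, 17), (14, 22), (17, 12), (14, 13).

(10, 17): 17² ≡ 30, rhs ≡ 30 → on.
(14, 22): 22² ≡ 3, rhs ≡ 26 → off.
(17, 12): 12² ≡ 33, rhs ≡ 33 → on.
(14, 13): 13² ≡ 21, rhs ≡ 26 → off.

2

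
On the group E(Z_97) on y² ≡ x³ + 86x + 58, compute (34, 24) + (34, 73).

O

The two points share x = 34 and their y-coordinates satisfy 24 + 73 ≡ 0 (mod 97), so they are inverses. Their sum is ∞.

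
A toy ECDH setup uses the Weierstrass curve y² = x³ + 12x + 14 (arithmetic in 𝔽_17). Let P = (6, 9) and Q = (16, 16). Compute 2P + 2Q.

First 2P:
Repeated addition: build up to 2P.
2P: tangent at (6, 9): λ = (3·6² + 12)/(2·9) ≡ 1/1. 1⁻¹ ≡ 1 (mod 17) since 1·1 = 1 ≡ 1, so λ ≡ 1·1 ≡ 1.
  x = λ² - 6 - 6 = 1 - 12 ≡ 6; y = λ·(6 - 6) - 9 ≡ 8. → (6, 8)
2P = (6, 8).
Next 2Q:
Repeated addition: build up to 2Q.
2Q: tangent at (16, 16): λ = (3·16² + 12)/(2·16) ≡ 15/15. 15⁻¹ ≡ 8 (mod 17) since 15·8 = 120 ≡ 1, so λ ≡ 15·8 ≡ 1.
  x = λ² - 16 - 16 = 1 - 32 ≡ 3; y = λ·(16 - 3) - 16 ≡ 14. → (3, 14)
2Q = (3, 14).
Finally 2P + 2Q:
(6, 8) + (3, 14). λ = (14 - 8)/(3 - 6) ≡ 6/14 mod 17. 14⁻¹ ≡ 11 (mod 17) since 14·11 = 154 ≡ 1, so λ ≡ 15.
  x = λ² - 6 - 3 = 225 - 9 ≡ 12; y = λ·(6 - 12) - 8 ≡ 4. → (12, 4)

(12, 4)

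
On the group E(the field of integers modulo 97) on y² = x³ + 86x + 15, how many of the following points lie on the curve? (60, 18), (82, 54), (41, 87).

2

(60, 18): 18² ≡ 33, rhs ≡ 15 → off.
(82, 54): 54² ≡ 6, rhs ≡ 6 → on.
(41, 87): 87² ≡ 3, rhs ≡ 3 → on.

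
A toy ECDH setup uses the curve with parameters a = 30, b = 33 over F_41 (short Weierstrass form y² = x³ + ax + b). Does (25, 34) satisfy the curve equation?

yes

y² = 34² ≡ 8; x³ + 30x + 33 = 16408 ≡ 8 (mod 41). 8 = 8.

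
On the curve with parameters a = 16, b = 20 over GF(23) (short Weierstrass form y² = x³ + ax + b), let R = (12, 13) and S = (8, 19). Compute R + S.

(11, 20)

(12, 13) + (8, 19). λ = (19 - 13)/(8 - 12) ≡ 6/19 mod 23. 19⁻¹ ≡ 17 (mod 23) since 19·17 = 323 ≡ 1, so λ ≡ 10.
  x = λ² - 12 - 8 = 100 - 20 ≡ 11; y = λ·(12 - 11) - 13 ≡ 20. → (11, 20)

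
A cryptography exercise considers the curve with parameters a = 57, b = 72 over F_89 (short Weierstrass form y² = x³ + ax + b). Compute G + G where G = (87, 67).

tangent at (87, 67): λ = (3·87² + 57)/(2·67) ≡ 69/45. 45⁻¹ ≡ 2 (mod 89), so λ ≡ 69·2 ≡ 49.
  x = λ² - 87 - 87 = 2401 - 174 ≡ 2; y = λ·(87 - 2) - 67 ≡ 4. → (2, 4)

(2, 4)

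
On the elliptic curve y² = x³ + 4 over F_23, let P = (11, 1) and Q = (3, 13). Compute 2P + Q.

First 2P:
Repeated addition: build up to 2P.
2P: tangent at (11, 1): λ = (3·11² + 0)/(2·1) ≡ 18/2. 2⁻¹ ≡ 12 (mod 23), so λ ≡ 18·12 ≡ 9.
  x = λ² - 11 - 11 = 81 - 22 ≡ 13; y = λ·(11 - 13) - 1 ≡ 4. → (13, 4)
2P = (13, 4).
Finally 2P + Q:
(13, 4) + (3, 13). λ = (13 - 4)/(3 - 13) ≡ 9/13 mod 23. 13⁻¹ ≡ 16 (mod 23), so λ ≡ 6.
  x = λ² - 13 - 3 = 36 - 16 ≡ 20; y = λ·(13 - 20) - 4 ≡ 0. → (20, 0)

(20, 0)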